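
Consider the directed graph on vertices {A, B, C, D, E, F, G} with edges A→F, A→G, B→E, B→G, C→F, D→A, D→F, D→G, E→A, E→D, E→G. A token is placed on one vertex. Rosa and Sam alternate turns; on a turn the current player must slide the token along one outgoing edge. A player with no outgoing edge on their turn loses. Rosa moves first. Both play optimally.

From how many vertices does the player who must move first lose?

2

Positions with no move are L. A position that does have a move is losing for the player to move precisely when every available move leads to a winning position for the opponent. Fill in the labels:
Every edge goes from a vertex to one that appears earlier in the order G, F, A, D, C, E, B, so processing vertices in that order labels each vertex after all of its successors.
G: no outgoing edge → L
F: no outgoing edge → L
A: W (go to F, an L position)
D: W (go to F, an L position)
C: W (go to F, an L position)
E: W (go to G, an L position)
B: W (go to G, an L position)
The L vertices are F, G; that is 2 in all.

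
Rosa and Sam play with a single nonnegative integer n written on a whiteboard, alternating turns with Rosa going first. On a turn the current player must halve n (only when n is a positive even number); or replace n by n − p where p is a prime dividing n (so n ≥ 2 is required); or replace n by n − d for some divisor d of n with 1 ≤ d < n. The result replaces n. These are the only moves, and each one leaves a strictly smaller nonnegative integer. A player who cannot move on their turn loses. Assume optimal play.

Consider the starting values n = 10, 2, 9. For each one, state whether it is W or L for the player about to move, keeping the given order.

Use the standard recursion: the mover loses at a terminal position; elsewhere, the mover wins exactly when some move hands the opponent an L position.
n=0: no move → L
n=1: no move → L
n=2: →0(L), so W
n=3: →0(L), so W
n=4: →2(W), 3(W) — all W, so L
n=5: →0(L), so W
n=6: →4(L), so W
n=7: →0(L), so W
n=8: →4(L), so W
n=9: →6(W), 8(W) — all W, so L
n=10: →9(L), so W

10: W, 2: W, 9: L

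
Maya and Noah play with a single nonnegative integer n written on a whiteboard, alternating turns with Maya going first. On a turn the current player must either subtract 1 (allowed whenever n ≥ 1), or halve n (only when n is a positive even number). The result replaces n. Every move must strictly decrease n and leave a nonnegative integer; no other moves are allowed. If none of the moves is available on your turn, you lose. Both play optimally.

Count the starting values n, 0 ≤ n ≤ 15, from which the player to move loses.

Work bottom-up. With no move the player to move loses. Otherwise the position is W if at least one move leads to an L position for the opponent, and L if every move leads to a W.
n=0: no move → L
n=1: can move to 0, which is L ⇒ W
n=2: the only move is to 1(W), a W ⇒ L
n=3: can move to 2, which is L ⇒ W
n=4: can move to 2, which is L ⇒ W
n=5: the only move is to 4(W), a W ⇒ L
n=6: can move to 5, which is L ⇒ W
n=7: the only move is to 6(W), a W ⇒ L
n=8: can move to 7, which is L ⇒ W
n=9: the only move is to 8(W), a W ⇒ L
n=10: can move to 5, which is L ⇒ W
n=11: the only move is to 10(W), a W ⇒ L
n=12: can move to 11, which is L ⇒ W
n=13: the only move is to 12(W), a W ⇒ L
n=14: can move to 7, which is L ⇒ W
n=15: the only move is to 14(W), a W ⇒ L
L entries with 0 ≤ n ≤ 15: n = 0, 2, 5, 7, 9, 11, 13, 15; that makes 8.

8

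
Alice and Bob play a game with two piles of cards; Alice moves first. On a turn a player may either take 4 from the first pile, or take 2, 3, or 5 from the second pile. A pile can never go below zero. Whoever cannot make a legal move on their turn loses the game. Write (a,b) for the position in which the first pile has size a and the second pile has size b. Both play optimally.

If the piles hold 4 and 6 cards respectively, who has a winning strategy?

Compute win/loss labels from the base case upward. A position with no move is L. Any other position is W if it can reach an L in one move, else L.
No move ever increases a pile, so every position that can arise here has a ≤ 4 and b ≤ 6; it is enough to label the cells with 0 ≤ a ≤ 4 and 0 ≤ b ≤ 6.
Every move lowers a or b (never raises either), so fill the grid row by row in increasing a, and left to right within a row: each cell's successors are then already labelled.
      b=0  b=1  b=2  b=3  b=4  b=5  b=6
a=0:    L    L    W    W    W    W    W
a=1:    L    L    W    W    W    W    W
a=2:    L    L    W    W    W    W    W
a=3:    L    L    W    W    W    W    W
a=4:    W    W    L    L    W    W    W
Cells with no legal move (terminal, hence L): (0,0), (0,1), (1,0), (1,1), (2,0), (2,1), (3,0), (3,1).
The remaining L cells, each justified by listing all of its moves:
(4,2): →(0,2)(W), (4,0)(W) — all W, so L
(4,3): →(0,3)(W), (4,1)(W), (4,0)(W) — all W, so L
Every other cell has at least one move into one of the L cells above, so it is W.
The starting position (4,6) is W: Alice should move to (4,3), handing over an L position.

Alice wins.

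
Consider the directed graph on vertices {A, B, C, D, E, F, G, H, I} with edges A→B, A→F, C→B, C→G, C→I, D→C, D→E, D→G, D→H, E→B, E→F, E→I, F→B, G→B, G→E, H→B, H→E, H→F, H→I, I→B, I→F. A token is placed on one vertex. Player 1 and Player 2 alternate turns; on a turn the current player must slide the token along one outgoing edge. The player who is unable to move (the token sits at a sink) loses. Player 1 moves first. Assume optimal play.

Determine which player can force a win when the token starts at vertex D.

Work bottom-up. With no move the player to move loses. Otherwise the position is W if at least one move leads to an L position for the opponent, and L if every move leads to a W.
Every edge goes from a vertex to one that appears earlier in the order B, F, I, E, G, H, A, C, D, so processing vertices in that order labels each vertex after all of its successors.
B: no outgoing edge → L
F: W (go to B, an L position)
I: W (go to B, an L position)
E: W (go to B, an L position)
G: W (go to B, an L position)
H: W (go to B, an L position)
A: W (go to B, an L position)
C: W (go to B, an L position)
D: L (options C(W), H(W), G(W), E(W) are all W)
Every move from D reaches a W position, so the mover loses.

Player 2 wins.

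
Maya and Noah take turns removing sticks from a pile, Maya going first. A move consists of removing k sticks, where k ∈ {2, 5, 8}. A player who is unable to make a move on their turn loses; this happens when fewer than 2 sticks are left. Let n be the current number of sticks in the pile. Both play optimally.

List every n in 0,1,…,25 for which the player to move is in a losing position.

0, 1, 4, 7, 10, 11, 14, 17, 20, 21, 24

Work bottom-up. With no move the player to move loses. Otherwise the position is W if at least one move leads to an L position for the opponent, and L if every move leads to a W.
n=0: no move → L
n=1: no move → L
n=2: →0(L), so W
n=3: →1(L), so W
n=4: →2(W) only, which is W, so L
n=5: →0(L), so W
n=6: →4(L), so W
n=7: →5(W), 2(W) — all W, so L
n=8: →0(L), so W
n=9: →7(L), so W
n=10: →8(W), 5(W), 2(W) — all W, so L
n=11: →9(W), 6(W), 3(W) — all W, so L
n=12: →10(L), so W
n=13: →11(L), so W
n=14: →12(W), 9(W), 6(W) — all W, so L
n=15: →10(L), so W
n=16: →14(L), so W
n=17: →15(W), 12(W), 9(W) — all W, so L
n=18: →10(L), so W
n=19: →17(L), so W
n=20: →18(W), 15(W), 12(W) — all W, so L
n=21: →19(W), 16(W), 13(W) — all W, so L
n=22: →20(L), so W
n=23: →21(L), so W
n=24: →22(W), 19(W), 16(W) — all W, so L
n=25: →20(L), so W
Reading off the rows marked L gives the requested list; there are 11 such values of n.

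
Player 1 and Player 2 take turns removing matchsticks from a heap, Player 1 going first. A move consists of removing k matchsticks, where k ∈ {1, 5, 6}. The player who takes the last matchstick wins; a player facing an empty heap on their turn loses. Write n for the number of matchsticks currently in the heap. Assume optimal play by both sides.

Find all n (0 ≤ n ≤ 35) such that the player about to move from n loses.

0, 2, 4, 11, 13, 15, 22, 24, 26, 33, 35

Classify positions by backward induction: terminal positions (no move available) are L. From any other position, the mover wins iff some move reaches an L.
n=0: no move → L
n=1: reaches L-position 0 → W
n=2: only reaches 1(W), which is W → L
n=3: reaches L-position 2 → W
n=4: only reaches 3(W), which is W → L
n=5: reaches L-position 4 → W
n=6: reaches L-position 0 → W
n=7: reaches L-position 2 → W
n=8: reaches L-position 2 → W
n=9: reaches L-position 4 → W
n=10: reaches L-position 4 → W
n=11: only reaches 10(W), 6(W), 5(W), all W → L
n=12: reaches L-position 11 → W
n=13: only reaches 12(W), 8(W), 7(W), all W → L
n=14: reaches L-position 13 → W
n=15: only reaches 14(W), 10(W), 9(W), all W → L
n=16: reaches L-position 15 → W
n=17: reaches L-position 11 → W
n=18: reaches L-position 13 → W
n=19: reaches L-position 13 → W
n=20: reaches L-position 15 → W
n=21: reaches L-position 15 → W
n=22: only reaches 21(W), 17(W), 16(W), all W → L
n=23: reaches L-position 22 → W
n=24: only reaches 23(W), 19(W), 18(W), all W → L
n=25: reaches L-position 24 → W
n=26: only reaches 25(W), 21(W), 20(W), all W → L
n=27: reaches L-position 26 → W
n=28: reaches L-position 22 → W
n=29: reaches L-position 24 → W
n=30: reaches L-position 24 → W
n=31: reaches L-position 26 → W
n=32: reaches L-position 26 → W
n=33: only reaches 32(W), 28(W), 27(W), all W → L
n=34: reaches L-position 33 → W
n=35: only reaches 34(W), 30(W), 29(W), all W → L
The losing starting values of n are exactly the entries labelled L in this table (11 of them).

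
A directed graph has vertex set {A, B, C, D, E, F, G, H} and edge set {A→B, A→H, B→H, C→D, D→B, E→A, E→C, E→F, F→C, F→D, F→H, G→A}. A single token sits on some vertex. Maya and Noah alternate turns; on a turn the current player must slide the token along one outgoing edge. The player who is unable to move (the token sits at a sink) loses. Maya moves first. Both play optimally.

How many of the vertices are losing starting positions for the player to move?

Classify positions by backward induction: terminal positions (no move available) are L. From any other position, the mover wins iff some move reaches an L.
Every edge goes from a vertex to one that appears earlier in the order H, B, A, D, C, F, G, E, so processing vertices in that order labels each vertex after all of its successors.
H: no outgoing edge → L
B: reaches L-position H → W
A: reaches L-position H → W
D: only reaches B(W), which is W → L
C: reaches L-position D → W
F: reaches L-position D → W
G: only reaches A(W), which is W → L
E: only reaches F(W), C(W), A(W), all W → L
The L vertices are D, E, G, H; that is 4 in all.

4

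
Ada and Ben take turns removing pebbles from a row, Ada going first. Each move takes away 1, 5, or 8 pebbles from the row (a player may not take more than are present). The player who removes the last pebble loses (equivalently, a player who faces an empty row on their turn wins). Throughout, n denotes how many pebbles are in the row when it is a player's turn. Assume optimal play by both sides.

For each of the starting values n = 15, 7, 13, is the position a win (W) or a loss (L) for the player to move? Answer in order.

Classify positions by backward induction: terminal positions (no move available) are W. From any other position, the mover wins iff some move reaches an L.
n=0: no move; the opponent has just taken the last pebble and therefore loses → W
n=1: L (sole option 0(W) is W)
n=2: W (go to 1, an L position)
n=3: L (sole option 2(W) is W)
n=4: W (go to 3, an L position)
n=5: L (options 4(W), 0(W) are all W)
n=6: W (go to 5, an L position)
n=7: L (options 6(W), 2(W) are all W)
n=8: W (go to 7, an L position)
n=9: W (go to 1, an L position)
n=10: W (go to 5, an L position)
n=11: W (go to 3, an L position)
n=12: W (go to 7, an L position)
n=13: W (go to 5, an L position)
n=14: L (options 13(W), 9(W), 6(W) are all W)
n=15: W (go to 14, an L position)

15: W, 7: L, 13: W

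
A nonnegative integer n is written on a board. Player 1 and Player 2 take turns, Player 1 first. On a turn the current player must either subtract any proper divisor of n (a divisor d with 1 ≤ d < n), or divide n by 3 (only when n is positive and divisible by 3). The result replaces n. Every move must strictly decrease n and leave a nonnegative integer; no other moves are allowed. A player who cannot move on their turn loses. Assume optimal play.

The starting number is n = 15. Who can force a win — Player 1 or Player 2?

Build the W/L table. Terminal = L. A non-terminal position is W if it has a move to some L; otherwise it is L.
n=0: no move → L
n=1: no move → L
n=2: W (go to 1, an L position)
n=3: W (go to 1, an L position)
n=4: L (options 2(W), 3(W) are all W)
n=5: W (go to 4, an L position)
n=6: W (go to 4, an L position)
n=7: L (sole option 6(W) is W)
n=8: W (go to 4, an L position)
n=9: L (options 3(W), 6(W), 8(W) are all W)
n=10: W (go to 9, an L position)
n=11: L (sole option 10(W) is W)
n=12: W (go to 4, an L position)
n=13: L (sole option 12(W) is W)
n=14: W (go to 7, an L position)
n=15: L (options 5(W), 10(W), 12(W), 14(W) are all W)
The starting position 15 is L: whatever Player 1 does, the opponent receives a W position.

Player 2 wins.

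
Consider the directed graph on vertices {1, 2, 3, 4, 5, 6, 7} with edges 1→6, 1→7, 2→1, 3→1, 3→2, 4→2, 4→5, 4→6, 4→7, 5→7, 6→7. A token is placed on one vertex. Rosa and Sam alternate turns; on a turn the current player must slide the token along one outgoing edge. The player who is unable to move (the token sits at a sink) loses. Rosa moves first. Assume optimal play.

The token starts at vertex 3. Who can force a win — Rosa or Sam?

Rosa wins.

Label each position W (a win for the player to move) or L (a loss). A position with no legal move is L; any other position is W exactly when some move reaches an L, and L when every move reaches a W.
Every edge goes from a vertex to one that appears earlier in the order 7, 6, 1, 5, 2, 4, 3, so processing vertices in that order labels each vertex after all of its successors.
7: no outgoing edge → L
6: →7(L), so W
1: →7(L), so W
5: →7(L), so W
2: →1(W) only, which is W, so L
4: →2(L), so W
3: →2(L), so W
From 3 Rosa can move to 2, reaching an L position.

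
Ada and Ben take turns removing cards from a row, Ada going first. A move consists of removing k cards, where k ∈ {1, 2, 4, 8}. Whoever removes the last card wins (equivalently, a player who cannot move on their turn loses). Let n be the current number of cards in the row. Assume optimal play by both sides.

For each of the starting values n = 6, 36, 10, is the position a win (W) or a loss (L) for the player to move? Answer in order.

6: L, 36: L, 10: W

Classify positions by backward induction: terminal positions (no move available) are L. From any other position, the mover wins iff some move reaches an L.
n=0: no move → L
n=1: reaches L-position 0 → W
n=2: reaches L-position 0 → W
n=3: only reaches 2(W), 1(W), all W → L
n=4: reaches L-position 3 → W
n=5: reaches L-position 3 → W
n=6: only reaches 5(W), 4(W), 2(W), all W → L
n=7: reaches L-position 6 → W
n=8: reaches L-position 6 → W
n=9: only reaches 8(W), 7(W), 5(W), 1(W), all W → L
n=10: reaches L-position 9 → W
n=11: reaches L-position 9 → W
n=12: only reaches 11(W), 10(W), 8(W), 4(W), all W → L
n=13: reaches L-position 12 → W
n=14: reaches L-position 12 → W
n=15: only reaches 14(W), 13(W), 11(W), 7(W), all W → L
n=16: reaches L-position 15 → W
n=17: reaches L-position 15 → W
n=18: only reaches 17(W), 16(W), 14(W), 10(W), all W → L
n=19: reaches L-position 18 → W
n=20: reaches L-position 18 → W
n=21: only reaches 20(W), 19(W), 17(W), 13(W), all W → L
n=22: reaches L-position 21 → W
n=23: reaches L-position 21 → W
n=24: only reaches 23(W), 22(W), 20(W), 16(W), all W → L
n=25: reaches L-position 24 → W
n=26: reaches L-position 24 → W
n=27: only reaches 26(W), 25(W), 23(W), 19(W), all W → L
n=28: reaches L-position 27 → W
n=29: reaches L-position 27 → W
n=30: only reaches 29(W), 28(W), 26(W), 22(W), all W → L
n=31: reaches L-position 30 → W
n=32: reaches L-position 30 → W
n=33: only reaches 32(W), 31(W), 29(W), 25(W), all W → L
n=34: reaches L-position 33 → W
n=35: reaches L-position 33 → W
n=36: only reaches 35(W), 34(W), 32(W), 28(W), all W → L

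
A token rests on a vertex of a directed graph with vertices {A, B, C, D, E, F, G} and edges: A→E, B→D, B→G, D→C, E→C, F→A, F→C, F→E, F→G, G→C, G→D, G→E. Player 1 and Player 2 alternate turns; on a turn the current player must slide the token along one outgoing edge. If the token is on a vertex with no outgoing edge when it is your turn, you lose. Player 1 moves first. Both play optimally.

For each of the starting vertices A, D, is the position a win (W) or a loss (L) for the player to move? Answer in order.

Positions with no move are L. A position that does have a move is losing for the player to move precisely when every available move leads to a winning position for the opponent. Fill in the labels:
Every edge goes from a vertex to one that appears earlier in the order C, D, E, A, G, F, B, so processing vertices in that order labels each vertex after all of its successors.
C: no outgoing edge → L
D: can move to C, which is L ⇒ W
E: can move to C, which is L ⇒ W
A: the only move is to E(W), a W ⇒ L
G: can move to C, which is L ⇒ W
F: can move to A, which is L ⇒ W
B: moves to G(W), D(W); every one is W ⇒ L

A: L, D: W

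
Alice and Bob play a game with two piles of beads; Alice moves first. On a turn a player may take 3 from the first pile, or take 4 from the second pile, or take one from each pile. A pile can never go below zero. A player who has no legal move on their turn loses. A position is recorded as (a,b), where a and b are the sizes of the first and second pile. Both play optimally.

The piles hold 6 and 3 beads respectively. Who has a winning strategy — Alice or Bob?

Label each position W (a win for the player to move) or L (a loss). A position with no legal move is L; any other position is W exactly when some move reaches an L, and L when every move reaches a W.
No move ever increases a pile, so every position that can arise here has a ≤ 6 and b ≤ 3; it is enough to label the cells with 0 ≤ a ≤ 6 and 0 ≤ b ≤ 3.
Every move lowers a or b (never raises either), so fill the grid row by row in increasing a, and left to right within a row: each cell's successors are then already labelled.
      b=0  b=1  b=2  b=3
a=0:    L    L    L    L
a=1:    L    W    W    W
a=2:    L    W    L    L
a=3:    W    W    W    W
a=4:    W    L    L    L
a=5:    W    L    W    W
a=6:    L    L    W    L
Cells with no legal move (terminal, hence L): (0,0), (0,1), (0,2), (0,3), (1,0), (2,0).
The remaining L cells, each justified by listing all of its moves:
(2,2): L (sole option (1,1)(W) is W)
(2,3): L (sole option (1,2)(W) is W)
(4,1): L (options (1,1)(W), (3,0)(W) are all W)
(4,2): L (options (1,2)(W), (3,1)(W) are all W)
(4,3): L (options (1,3)(W), (3,2)(W) are all W)
(5,1): L (options (2,1)(W), (4,0)(W) are all W)
(6,0): L (sole option (3,0)(W) is W)
(6,1): L (options (3,1)(W), (5,0)(W) are all W)
(6,3): L (options (3,3)(W), (5,2)(W) are all W)
Every other cell has at least one move into one of the L cells above, so it is W.
The starting position (6,3) is L: whatever Alice does, the opponent receives a W position.

Bob wins.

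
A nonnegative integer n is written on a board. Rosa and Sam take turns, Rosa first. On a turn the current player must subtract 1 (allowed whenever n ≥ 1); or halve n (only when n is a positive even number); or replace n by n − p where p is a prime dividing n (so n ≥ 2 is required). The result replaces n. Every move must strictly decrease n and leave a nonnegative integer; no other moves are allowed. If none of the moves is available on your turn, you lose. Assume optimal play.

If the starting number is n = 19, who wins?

Rosa wins.

Work bottom-up. With no move the player to move loses. Otherwise the position is W if at least one move leads to an L position for the opponent, and L if every move leads to a W.
n=0: no move → L
n=1: can move to 0, which is L ⇒ W
n=2: can move to 0, which is L ⇒ W
n=3: can move to 0, which is L ⇒ W
n=4: moves to 2(W), 3(W); every one is W ⇒ L
n=5: can move to 0, which is L ⇒ W
n=6: can move to 4, which is L ⇒ W
n=7: can move to 0, which is L ⇒ W
n=8: can move to 4, which is L ⇒ W
n=9: moves to 6(W), 8(W); every one is W ⇒ L
n=10: can move to 9, which is L ⇒ W
n=11: can move to 0, which is L ⇒ W
n=12: can move to 9, which is L ⇒ W
n=13: can move to 0, which is L ⇒ W
n=14: moves to 7(W), 12(W), 13(W); every one is W ⇒ L
n=15: can move to 14, which is L ⇒ W
n=16: can move to 14, which is L ⇒ W
n=17: can move to 0, which is L ⇒ W
n=18: can move to 9, which is L ⇒ W
n=19: can move to 0, which is L ⇒ W
The starting position 19 is W: Rosa should move to 0, handing over an L position.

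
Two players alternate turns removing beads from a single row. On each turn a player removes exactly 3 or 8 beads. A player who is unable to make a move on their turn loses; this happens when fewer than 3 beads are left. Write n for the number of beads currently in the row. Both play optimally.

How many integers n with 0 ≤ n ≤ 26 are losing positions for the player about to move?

13

Work bottom-up. With no move the player to move loses. Otherwise the position is W if at least one move leads to an L position for the opponent, and L if every move leads to a W.
n=0: no move → L
n=1: no move → L
n=2: no move → L
n=3: reaches L-position 0 → W
n=4: reaches L-position 1 → W
n=5: reaches L-position 2 → W
n=6: only reaches 3(W), which is W → L
n=7: only reaches 4(W), which is W → L
n=8: reaches L-position 0 → W
n=9: reaches L-position 6 → W
n=10: reaches L-position 7 → W
n=11: only reaches 8(W), 3(W), all W → L
n=12: only reaches 9(W), 4(W), all W → L
n=13: only reaches 10(W), 5(W), all W → L
n=14: reaches L-position 11 → W
n=15: reaches L-position 12 → W
n=16: reaches L-position 13 → W
n=17: only reaches 14(W), 9(W), all W → L
n=18: only reaches 15(W), 10(W), all W → L
n=19: reaches L-position 11 → W
n=20: reaches L-position 17 → W
n=21: reaches L-position 18 → W
n=22: only reaches 19(W), 14(W), all W → L
n=23: only reaches 20(W), 15(W), all W → L
n=24: only reaches 21(W), 16(W), all W → L
n=25: reaches L-position 22 → W
n=26: reaches L-position 23 → W
L entries with 0 ≤ n ≤ 26: n = 0, 1, 2, 6, 7, 11, 12, 13, 17, 18, 22, 23, 24; that makes 13.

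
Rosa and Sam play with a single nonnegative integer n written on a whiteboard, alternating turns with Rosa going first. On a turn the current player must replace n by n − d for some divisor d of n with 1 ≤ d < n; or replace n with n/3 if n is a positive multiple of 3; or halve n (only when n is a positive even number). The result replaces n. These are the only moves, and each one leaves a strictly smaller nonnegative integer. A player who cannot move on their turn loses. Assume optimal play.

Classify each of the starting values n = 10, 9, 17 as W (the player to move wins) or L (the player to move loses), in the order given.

Label each position W (a win for the player to move) or L (a loss). A position with no legal move is L; any other position is W exactly when some move reaches an L, and L when every move reaches a W.
n=0: no move → L
n=1: no move → L
n=2: →1(L), so W
n=3: →1(L), so W
n=4: →2(W), 3(W) — all W, so L
n=5: →4(L), so W
n=6: →4(L), so W
n=7: →6(W) only, which is W, so L
n=8: →4(L), so W
n=9: →3(W), 6(W), 8(W) — all W, so L
n=10: →9(L), so W
n=11: →10(W) only, which is W, so L
n=12: →4(L), so W
n=13: →12(W) only, which is W, so L
n=14: →7(L), so W
n=15: →5(W), 10(W), 12(W), 14(W) — all W, so L
n=16: →15(L), so W
n=17: →16(W) only, which is W, so L

10: W, 9: L, 17: L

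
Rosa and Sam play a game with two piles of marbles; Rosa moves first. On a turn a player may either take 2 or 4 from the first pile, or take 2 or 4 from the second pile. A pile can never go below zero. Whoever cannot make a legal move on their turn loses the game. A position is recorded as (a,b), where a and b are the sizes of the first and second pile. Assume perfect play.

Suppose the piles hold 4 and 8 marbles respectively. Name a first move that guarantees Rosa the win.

Work bottom-up. With no move the player to move loses. Otherwise the position is W if at least one move leads to an L position for the opponent, and L if every move leads to a W.
No move ever increases a pile, so every position that can arise here has a ≤ 4 and b ≤ 8; it is enough to label the cells with 0 ≤ a ≤ 4 and 0 ≤ b ≤ 8.
Every move lowers a or b (never raises either), so fill the grid row by row in increasing a, and left to right within a row: each cell's successors are then already labelled.
      b=0  b=1  b=2  b=3  b=4  b=5  b=6  b=7  b=8
a=0:    L    L    W    W    W    W    L    L    W
a=1:    L    L    W    W    W    W    L    L    W
a=2:    W    W    L    L    W    W    W    W    L
a=3:    W    W    L    L    W    W    W    W    L
a=4:    W    W    W    W    L    L    W    W    W
Cells with no legal move (terminal, hence L): (0,0), (0,1), (1,0), (1,1).
The remaining L cells, each justified by listing all of its moves:
(0,6): →(0,4)(W), (0,2)(W) — all W, so L
(0,7): →(0,5)(W), (0,3)(W) — all W, so L
(1,6): →(1,4)(W), (1,2)(W) — all W, so L
(1,7): →(1,5)(W), (1,3)(W) — all W, so L
(2,2): →(0,2)(W), (2,0)(W) — all W, so L
(2,3): →(0,3)(W), (2,1)(W) — all W, so L
(2,8): →(0,8)(W), (2,6)(W), (2,4)(W) — all W, so L
(3,2): →(1,2)(W), (3,0)(W) — all W, so L
(3,3): →(1,3)(W), (3,1)(W) — all W, so L
(3,8): →(1,8)(W), (3,6)(W), (3,4)(W) — all W, so L
(4,4): →(2,4)(W), (0,4)(W), (4,2)(W), (4,0)(W) — all W, so L
(4,5): →(2,5)(W), (0,5)(W), (4,3)(W), (4,1)(W) — all W, so L
Every other cell has at least one move into one of the L cells above, so it is W.
From (4,8), the L positions reachable in one move are: (2,8), (4,4). Any move reaching one of these is winning.

Move to (2,8).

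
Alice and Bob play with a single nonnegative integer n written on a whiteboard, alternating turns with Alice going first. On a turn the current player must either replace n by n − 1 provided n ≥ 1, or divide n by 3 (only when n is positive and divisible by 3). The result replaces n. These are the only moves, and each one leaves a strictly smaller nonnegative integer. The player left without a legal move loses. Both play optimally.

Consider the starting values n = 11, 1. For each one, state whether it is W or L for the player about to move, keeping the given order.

11: L, 1: W

Use the standard recursion: the mover loses at a terminal position; elsewhere, the mover wins exactly when some move hands the opponent an L position.
n=0: no move → L
n=1: →0(L), so W
n=2: →1(W) only, which is W, so L
n=3: →2(L), so W
n=4: →3(W) only, which is W, so L
n=5: →4(L), so W
n=6: →2(L), so W
n=7: →6(W) only, which is W, so L
n=8: →7(L), so W
n=9: →3(W), 8(W) — all W, so L
n=10: →9(L), so W
n=11: →10(W) only, which is W, so L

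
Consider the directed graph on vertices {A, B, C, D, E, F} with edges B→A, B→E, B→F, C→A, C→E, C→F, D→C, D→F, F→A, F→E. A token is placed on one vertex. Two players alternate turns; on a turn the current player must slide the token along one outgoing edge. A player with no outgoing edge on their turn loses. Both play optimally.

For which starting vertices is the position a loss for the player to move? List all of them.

Positions with no move are L. A position that does have a move is losing for the player to move precisely when every available move leads to a winning position for the opponent. Fill in the labels:
Every edge goes from a vertex to one that appears earlier in the order A, E, F, C, D, B, so processing vertices in that order labels each vertex after all of its successors.
A: no outgoing edge → L
E: no outgoing edge → L
F: reaches L-position E → W
C: reaches L-position E → W
D: only reaches C(W), F(W), all W → L
B: reaches L-position E → W
Reading off the rows marked L gives the requested list; there are 3 such vertices.

A, D, E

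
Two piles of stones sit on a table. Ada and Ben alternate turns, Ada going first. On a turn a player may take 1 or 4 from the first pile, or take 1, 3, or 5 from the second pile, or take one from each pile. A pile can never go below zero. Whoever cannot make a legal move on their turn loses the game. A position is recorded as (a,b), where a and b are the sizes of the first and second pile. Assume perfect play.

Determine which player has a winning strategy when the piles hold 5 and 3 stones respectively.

Label each position W (a win for the player to move) or L (a loss). A position with no legal move is L; any other position is W exactly when some move reaches an L, and L when every move reaches a W.
No move ever increases a pile, so every position that can arise here has a ≤ 5 and b ≤ 3; it is enough to label the cells with 0 ≤ a ≤ 5 and 0 ≤ b ≤ 3.
Every move lowers a or b (never raises either), so fill the grid row by row in increasing a, and left to right within a row: each cell's successors are then already labelled.
      b=0  b=1  b=2  b=3
a=0:    L    W    L    W
a=1:    W    W    W    W
a=2:    L    W    L    W
a=3:    W    W    W    W
a=4:    W    L    W    L
a=5:    L    W    W    W
Cells with no legal move (terminal, hence L): (0,0).
The remaining L cells, each justified by listing all of its moves:
(0,2): only reaches (0,1)(W), which is W → L
(2,0): only reaches (1,0)(W), which is W → L
(2,2): only reaches (1,2)(W), (2,1)(W), (1,1)(W), all W → L
(4,1): only reaches (3,1)(W), (0,1)(W), (4,0)(W), (3,0)(W), all W → L
(4,3): only reaches (3,3)(W), (0,3)(W), (4,2)(W), (4,0)(W), (3,2)(W), all W → L
(5,0): only reaches (4,0)(W), (1,0)(W), all W → L
Every other cell has at least one move into one of the L cells above, so it is W.
From (5,3) Ada can move to (4,3), reaching an L position.

Ada wins.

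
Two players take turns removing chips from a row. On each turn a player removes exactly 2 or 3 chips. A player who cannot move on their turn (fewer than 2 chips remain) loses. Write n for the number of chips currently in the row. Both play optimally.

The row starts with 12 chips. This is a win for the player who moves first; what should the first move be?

Positions with no move are L. A position that does have a move is losing for the player to move precisely when every available move leads to a winning position for the opponent. Fill in the labels:
n=0: no move → L
n=1: no move → L
n=2: →0(L), so W
n=3: →1(L), so W
n=4: →1(L), so W
n=5: →3(W), 2(W) — all W, so L
n=6: →4(W), 3(W) — all W, so L
n=7: →5(L), so W
n=8: →6(L), so W
n=9: →6(L), so W
n=10: →8(W), 7(W) — all W, so L
n=11: →9(W), 8(W) — all W, so L
n=12: →10(L), so W
From 12, the L positions reachable in one move are: 10.

Remove 2, leaving 10.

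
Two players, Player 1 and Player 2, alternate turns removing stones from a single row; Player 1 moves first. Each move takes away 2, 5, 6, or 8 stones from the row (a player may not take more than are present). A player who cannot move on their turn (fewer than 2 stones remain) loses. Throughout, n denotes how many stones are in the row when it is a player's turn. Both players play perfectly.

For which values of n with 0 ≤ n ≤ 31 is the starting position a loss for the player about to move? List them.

Positions with no move are L. A position that does have a move is losing for the player to move precisely when every available move leads to a winning position for the opponent. Fill in the labels:
n=0: no move → L
n=1: no move → L
n=2: →0(L), so W
n=3: →1(L), so W
n=4: →2(W) only, which is W, so L
n=5: →0(L), so W
n=6: →4(L), so W
n=7: →1(L), so W
n=8: →0(L), so W
n=9: →4(L), so W
n=10: →4(L), so W
n=11: →9(W), 6(W), 5(W), 3(W) — all W, so L
n=12: →4(L), so W
n=13: →11(L), so W
n=14: →12(W), 9(W), 8(W), 6(W) — all W, so L
n=15: →13(W), 10(W), 9(W), 7(W) — all W, so L
n=16: →14(L), so W
n=17: →15(L), so W
n=18: →16(W), 13(W), 12(W), 10(W) — all W, so L
n=19: →14(L), so W
n=20: →18(L), so W
n=21: →15(L), so W
n=22: →14(L), so W
n=23: →18(L), so W
n=24: →18(L), so W
n=25: →23(W), 20(W), 19(W), 17(W) — all W, so L
n=26: →18(L), so W
n=27: →25(L), so W
n=28: →26(W), 23(W), 22(W), 20(W) — all W, so L
n=29: →27(W), 24(W), 23(W), 21(W) — all W, so L
n=30: →28(L), so W
n=31: →29(L), so W
The losing starting values of n are exactly the entries labelled L in this table (10 of them).

0, 1, 4, 11, 14, 15, 18, 25, 28, 29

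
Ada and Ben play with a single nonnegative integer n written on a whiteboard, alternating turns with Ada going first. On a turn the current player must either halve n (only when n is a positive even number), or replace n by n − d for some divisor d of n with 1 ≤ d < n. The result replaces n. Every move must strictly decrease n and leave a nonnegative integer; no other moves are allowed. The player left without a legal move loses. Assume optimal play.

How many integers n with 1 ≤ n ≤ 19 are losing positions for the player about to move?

Label each position W (a win for the player to move) or L (a loss). A position with no legal move is L; any other position is W exactly when some move reaches an L, and L when every move reaches a W.
n=0: no move → L
n=1: no move → L
n=2: W (go to 1, an L position)
n=3: L (sole option 2(W) is W)
n=4: W (go to 3, an L position)
n=5: L (sole option 4(W) is W)
n=6: W (go to 3, an L position)
n=7: L (sole option 6(W) is W)
n=8: W (go to 7, an L position)
n=9: L (options 6(W), 8(W) are all W)
n=10: W (go to 5, an L position)
n=11: L (sole option 10(W) is W)
n=12: W (go to 9, an L position)
n=13: L (sole option 12(W) is W)
n=14: W (go to 7, an L position)
n=15: L (options 10(W), 12(W), 14(W) are all W)
n=16: W (go to 15, an L position)
n=17: L (sole option 16(W) is W)
n=18: W (go to 9, an L position)
n=19: L (sole option 18(W) is W)
L entries with 1 ≤ n ≤ 19 (n=0 is outside the asked range and is not counted): n = 1, 3, 5, 7, 9, 11, 13, 15, 17, 19; that makes 10.

10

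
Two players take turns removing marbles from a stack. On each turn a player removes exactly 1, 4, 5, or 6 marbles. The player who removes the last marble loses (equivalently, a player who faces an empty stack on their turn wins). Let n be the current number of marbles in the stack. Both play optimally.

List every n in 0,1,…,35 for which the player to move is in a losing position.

Compute win/loss labels from the base case upward. A position with no move is W. Any other position is W if it can reach an L in one move, else L.
n=0: no move; the opponent has just taken the last marble and therefore loses → W
n=1: only reaches 0(W), which is W → L
n=2: reaches L-position 1 → W
n=3: only reaches 2(W), which is W → L
n=4: reaches L-position 3 → W
n=5: reaches L-position 1 → W
n=6: reaches L-position 1 → W
n=7: reaches L-position 3 → W
n=8: reaches L-position 3 → W
n=9: reaches L-position 3 → W
n=10: only reaches 9(W), 6(W), 5(W), 4(W), all W → L
n=11: reaches L-position 10 → W
n=12: only reaches 11(W), 8(W), 7(W), 6(W), all W → L
n=13: reaches L-position 12 → W
n=14: reaches L-position 10 → W
n=15: reaches L-position 10 → W
n=16: reaches L-position 12 → W
n=17: reaches L-position 12 → W
n=18: reaches L-position 12 → W
n=19: only reaches 18(W), 15(W), 14(W), 13(W), all W → L
n=20: reaches L-position 19 → W
n=21: only reaches 20(W), 17(W), 16(W), 15(W), all W → L
n=22: reaches L-position 21 → W
n=23: reaches L-position 19 → W
n=24: reaches L-position 19 → W
n=25: reaches L-position 21 → W
n=26: reaches L-position 21 → W
n=27: reaches L-position 21 → W
n=28: only reaches 27(W), 24(W), 23(W), 22(W), all W → L
n=29: reaches L-position 28 → W
n=30: only reaches 29(W), 26(W), 25(W), 24(W), all W → L
n=31: reaches L-position 30 → W
n=32: reaches L-position 28 → W
n=33: reaches L-position 28 → W
n=34: reaches L-position 30 → W
n=35: reaches L-position 30 → W
The losing starting values of n are exactly the entries labelled L in this table (8 of them).

1, 3, 10, 12, 19, 21, 28, 30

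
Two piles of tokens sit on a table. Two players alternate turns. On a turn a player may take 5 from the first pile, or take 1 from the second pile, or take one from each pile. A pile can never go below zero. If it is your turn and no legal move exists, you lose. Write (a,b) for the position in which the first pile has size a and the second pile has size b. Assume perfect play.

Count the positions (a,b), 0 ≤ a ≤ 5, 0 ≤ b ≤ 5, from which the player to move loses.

Label each position W (a win for the player to move) or L (a loss). A position with no legal move is L; any other position is W exactly when some move reaches an L, and L when every move reaches a W.
Every move lowers a or b (never raises either), so fill the grid row by row in increasing a, and left to right within a row: each cell's successors are then already labelled.
      b=0  b=1  b=2  b=3  b=4  b=5
a=0:    L    W    L    W    L    W
a=1:    L    W    L    W    L    W
a=2:    L    W    L    W    L    W
a=3:    L    W    L    W    L    W
a=4:    L    W    L    W    L    W
a=5:    W    W    W    W    W    W
Cells with no legal move (terminal, hence L): (0,0), (1,0), (2,0), (3,0), (4,0).
The remaining L cells, each justified by listing all of its moves:
(0,2): the only move is to (0,1)(W), a W ⇒ L
(0,4): the only move is to (0,3)(W), a W ⇒ L
(1,2): moves to (1,1)(W), (0,1)(W); every one is W ⇒ L
(1,4): moves to (1,3)(W), (0,3)(W); every one is W ⇒ L
(2,2): moves to (2,1)(W), (1,1)(W); every one is W ⇒ L
(2,4): moves to (2,3)(W), (1,3)(W); every one is W ⇒ L
(3,2): moves to (3,1)(W), (2,1)(W); every one is W ⇒ L
(3,4): moves to (3,3)(W), (2,3)(W); every one is W ⇒ L
(4,2): moves to (4,1)(W), (3,1)(W); every one is W ⇒ L
(4,4): moves to (4,3)(W), (3,3)(W); every one is W ⇒ L
Every other cell has at least one move into one of the L cells above, so it is W.
L cells per row: a=0: 3, a=1: 3, a=2: 3, a=3: 3, a=4: 3, a=5: 0; total 15.

15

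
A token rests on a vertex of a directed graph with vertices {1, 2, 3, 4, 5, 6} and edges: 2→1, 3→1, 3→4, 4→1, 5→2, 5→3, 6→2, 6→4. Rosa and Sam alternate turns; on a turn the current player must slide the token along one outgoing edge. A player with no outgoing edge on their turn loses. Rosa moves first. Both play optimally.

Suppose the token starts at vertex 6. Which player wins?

Compute win/loss labels from the base case upward. A position with no move is L. Any other position is W if it can reach an L in one move, else L.
Every edge goes from a vertex to one that appears earlier in the order 1, 4, 3, 2, 6, 5, so processing vertices in that order labels each vertex after all of its successors.
1: no outgoing edge → L
4: W (go to 1, an L position)
3: W (go to 1, an L position)
2: W (go to 1, an L position)
6: L (options 2(W), 4(W) are all W)
5: L (options 2(W), 3(W) are all W)
Every move from 6 reaches a W position, so the mover loses.

Sam wins.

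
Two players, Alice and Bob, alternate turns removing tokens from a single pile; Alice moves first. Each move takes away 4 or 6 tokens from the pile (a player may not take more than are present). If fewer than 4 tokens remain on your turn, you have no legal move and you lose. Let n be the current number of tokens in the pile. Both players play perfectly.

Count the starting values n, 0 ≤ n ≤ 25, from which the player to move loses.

12

Classify positions by backward induction: terminal positions (no move available) are L. From any other position, the mover wins iff some move reaches an L.
n=0: no move → L
n=1: no move → L
n=2: no move → L
n=3: no move → L
n=4: reaches L-position 0 → W
n=5: reaches L-position 1 → W
n=6: reaches L-position 2 → W
n=7: reaches L-position 3 → W
n=8: reaches L-position 2 → W
n=9: reaches L-position 3 → W
n=10: only reaches 6(W), 4(W), all W → L
n=11: only reaches 7(W), 5(W), all W → L
n=12: only reaches 8(W), 6(W), all W → L
n=13: only reaches 9(W), 7(W), all W → L
n=14: reaches L-position 10 → W
n=15: reaches L-position 11 → W
n=16: reaches L-position 12 → W
n=17: reaches L-position 13 → W
n=18: reaches L-position 12 → W
n=19: reaches L-position 13 → W
n=20: only reaches 16(W), 14(W), all W → L
n=21: only reaches 17(W), 15(W), all W → L
n=22: only reaches 18(W), 16(W), all W → L
n=23: only reaches 19(W), 17(W), all W → L
n=24: reaches L-position 20 → W
n=25: reaches L-position 21 → W
L entries with 0 ≤ n ≤ 25: n = 0, 1, 2, 3, 10, 11, 12, 13, 20, 21, 22, 23; that makes 12.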